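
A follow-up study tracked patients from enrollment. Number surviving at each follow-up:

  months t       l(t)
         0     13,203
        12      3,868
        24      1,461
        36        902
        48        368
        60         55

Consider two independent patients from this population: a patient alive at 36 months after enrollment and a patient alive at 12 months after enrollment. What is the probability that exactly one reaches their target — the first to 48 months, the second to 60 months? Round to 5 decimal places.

p₁ = l(48)/l(36) = 368/902 = 0.407982; p₂ = l(60)/l(12) = 55/3,868 = 0.014219.
P(exactly one) = p₁(1−p₂) + (1−p₁)p₂ = 0.402181 + 0.008418 = 0.410599.

0.41060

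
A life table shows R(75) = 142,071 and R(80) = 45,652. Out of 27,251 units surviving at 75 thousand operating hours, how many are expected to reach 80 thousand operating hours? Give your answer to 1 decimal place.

The relevant probability is 45,652/142,071 = 0.321332.
Expected number = 27,251 × 0.321332 = 8756.6.

8756.6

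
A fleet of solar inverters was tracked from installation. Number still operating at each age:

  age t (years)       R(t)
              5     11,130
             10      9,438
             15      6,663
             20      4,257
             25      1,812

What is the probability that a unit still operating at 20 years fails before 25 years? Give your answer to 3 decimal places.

P(fail before 25 | operational at 20) = 1 − R(25)/R(20) = 1 − 1,812/4,257 = (2,445)/4,257 = 0.574348.

0.574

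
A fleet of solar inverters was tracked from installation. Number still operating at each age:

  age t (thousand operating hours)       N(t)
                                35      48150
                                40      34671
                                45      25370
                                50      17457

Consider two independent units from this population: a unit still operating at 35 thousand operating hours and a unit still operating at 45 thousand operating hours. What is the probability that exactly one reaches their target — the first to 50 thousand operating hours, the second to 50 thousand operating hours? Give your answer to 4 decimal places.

p₁ = N(50)/N(35) = 17457/48150 = 0.362555; p₂ = N(50)/N(45) = 17457/25370 = 0.688096.
P(exactly one) = p₁(1−p₂) + (1−p₁)p₂ = 0.113082 + 0.438623 = 0.551706.

0.5517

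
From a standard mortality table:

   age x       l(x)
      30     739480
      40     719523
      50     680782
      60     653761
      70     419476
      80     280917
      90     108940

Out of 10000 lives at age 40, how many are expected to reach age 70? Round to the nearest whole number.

The relevant probability is 419476/719523 = 0.582992.
Expected number = 10000 × 0.582992 = 5830.

5830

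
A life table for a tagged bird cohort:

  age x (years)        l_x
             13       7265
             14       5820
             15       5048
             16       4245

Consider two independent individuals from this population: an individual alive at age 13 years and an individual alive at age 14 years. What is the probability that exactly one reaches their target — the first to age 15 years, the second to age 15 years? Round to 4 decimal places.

0.3569

p₁ = l_15/l_13 = 5048/7265 = 0.694838; p₂ = l_15/l_14 = 5048/5820 = 0.867354.
P(exactly one) = p₁(1−p₂) + (1−p₁)p₂ = 0.092167 + 0.264683 = 0.356851.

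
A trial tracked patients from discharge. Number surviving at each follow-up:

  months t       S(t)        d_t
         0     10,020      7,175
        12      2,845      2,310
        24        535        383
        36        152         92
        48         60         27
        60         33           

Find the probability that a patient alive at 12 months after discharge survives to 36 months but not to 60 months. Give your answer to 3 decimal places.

0.042

This is the probability of reaching 36 but not 60, conditional on being alive at 12: (S(36) − S(60)) / S(12).
= (152 − 33) / 2,845 = 119 / 2,845 = 0.041828.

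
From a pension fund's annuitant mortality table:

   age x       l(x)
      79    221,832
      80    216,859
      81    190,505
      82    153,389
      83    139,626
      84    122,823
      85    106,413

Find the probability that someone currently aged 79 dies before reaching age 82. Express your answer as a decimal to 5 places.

0.30854

P(die before 82 | alive at 79) = 1 − l(82)/l(79) = 1 − 153,389/221,832 = (68,443)/221,832 = 0.308535.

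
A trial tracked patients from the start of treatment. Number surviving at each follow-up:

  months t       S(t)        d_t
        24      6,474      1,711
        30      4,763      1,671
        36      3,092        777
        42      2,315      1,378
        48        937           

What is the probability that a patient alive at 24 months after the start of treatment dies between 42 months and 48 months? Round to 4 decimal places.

This is the probability of reaching 42 but not 48, conditional on being alive at 24: (S(42) − S(48)) / S(24).
= (2,315 − 937) / 6,474 = 1,378 / 6,474 = 0.212851.

0.2129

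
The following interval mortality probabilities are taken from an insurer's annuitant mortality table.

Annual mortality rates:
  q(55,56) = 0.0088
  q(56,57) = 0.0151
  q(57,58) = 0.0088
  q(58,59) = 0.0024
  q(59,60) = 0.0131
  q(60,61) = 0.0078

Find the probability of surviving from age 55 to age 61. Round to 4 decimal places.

0.9452

P(survive 55→61) = (1 − 0.0088) × (1 − 0.0151) × (1 − 0.0088) × (1 − 0.0024) × (1 − 0.0131) × (1 − 0.0078).
= 0.9912 × 0.9849 × 0.9912 × 0.9976 × 0.9869 × 0.9922 = 0.945243.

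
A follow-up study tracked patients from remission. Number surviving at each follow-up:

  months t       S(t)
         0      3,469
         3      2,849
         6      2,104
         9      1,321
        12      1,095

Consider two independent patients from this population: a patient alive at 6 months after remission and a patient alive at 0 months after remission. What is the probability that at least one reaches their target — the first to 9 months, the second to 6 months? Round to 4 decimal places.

0.8536

p₁ = S(9)/S(6) = 1,321/2,104 = 0.627852; p₂ = S(6)/S(0) = 2,104/3,469 = 0.606515.
P(at least one) = 1 − (1−p₁)(1−p₂) = 1 − 0.372148 × 0.393485 = 0.853565.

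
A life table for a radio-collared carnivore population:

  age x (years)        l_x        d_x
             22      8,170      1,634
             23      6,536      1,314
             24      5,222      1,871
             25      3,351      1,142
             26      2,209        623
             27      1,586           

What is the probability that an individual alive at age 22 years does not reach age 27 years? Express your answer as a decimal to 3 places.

0.806

P(die before 27 | alive at 22) = 1 − l_27/l_22 = 1 − 1,586/8,170 = (6,584)/8,170 = 0.805875.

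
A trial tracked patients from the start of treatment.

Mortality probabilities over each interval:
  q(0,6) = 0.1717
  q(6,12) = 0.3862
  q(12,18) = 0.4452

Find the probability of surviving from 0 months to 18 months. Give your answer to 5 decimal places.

P(survive 0→18) = (1 − 0.1717) × (1 − 0.3862) × (1 − 0.4452).
= 0.8283 × 0.6138 × 0.5548 = 0.282066.

0.28207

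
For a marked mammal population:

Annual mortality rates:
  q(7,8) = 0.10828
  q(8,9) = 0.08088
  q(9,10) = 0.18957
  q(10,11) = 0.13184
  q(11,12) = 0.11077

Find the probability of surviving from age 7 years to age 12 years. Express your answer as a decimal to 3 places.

0.513

Survival from 7 to 12 is the product of surviving each interval: (1 − 0.10828) × (1 − 0.08088) × (1 − 0.18957) × (1 − 0.13184) × (1 − 0.11077).
= 0.89172 × 0.91912 × 0.81043 × 0.86816 × 0.88923 = 0.512779.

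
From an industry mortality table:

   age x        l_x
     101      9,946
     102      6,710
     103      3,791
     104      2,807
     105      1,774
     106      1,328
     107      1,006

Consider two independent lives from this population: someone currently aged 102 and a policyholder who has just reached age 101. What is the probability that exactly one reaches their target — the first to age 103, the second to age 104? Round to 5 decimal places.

p₁ = l_103/l_102 = 3,791/6,710 = 0.564978; p₂ = l_104/l_101 = 2,807/9,946 = 0.282224.
P(exactly one) = p₁(1−p₂) + (1−p₁)p₂ = 0.405528 + 0.122774 = 0.528301.

0.52830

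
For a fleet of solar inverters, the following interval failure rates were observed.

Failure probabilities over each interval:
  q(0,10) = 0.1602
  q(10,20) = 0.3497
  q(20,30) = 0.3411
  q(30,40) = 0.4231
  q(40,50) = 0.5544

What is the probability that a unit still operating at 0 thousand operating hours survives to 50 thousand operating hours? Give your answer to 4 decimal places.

0.0925

P(survive 0→50) = (1 − 0.1602) × (1 − 0.3497) × (1 − 0.3411) × (1 − 0.4231) × (1 − 0.5544).
= 0.8398 × 0.6503 × 0.6589 × 0.5769 × 0.4456 = 0.092503.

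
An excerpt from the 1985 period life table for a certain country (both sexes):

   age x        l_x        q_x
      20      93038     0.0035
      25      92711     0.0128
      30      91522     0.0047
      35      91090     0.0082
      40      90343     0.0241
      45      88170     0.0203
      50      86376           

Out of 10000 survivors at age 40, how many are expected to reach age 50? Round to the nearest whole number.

The relevant probability is 86376/90343 = 0.956090.
Expected number = 10000 × 0.956090 = 9561.

9561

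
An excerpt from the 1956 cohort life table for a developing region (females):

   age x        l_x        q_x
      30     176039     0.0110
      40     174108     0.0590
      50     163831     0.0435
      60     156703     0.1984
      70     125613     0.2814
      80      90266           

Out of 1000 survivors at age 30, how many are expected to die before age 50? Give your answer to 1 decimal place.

69.3

The relevant probability is 1 − 163831/176039 = 0.069348.
Expected number = 1000 × 0.069348 = 69.3.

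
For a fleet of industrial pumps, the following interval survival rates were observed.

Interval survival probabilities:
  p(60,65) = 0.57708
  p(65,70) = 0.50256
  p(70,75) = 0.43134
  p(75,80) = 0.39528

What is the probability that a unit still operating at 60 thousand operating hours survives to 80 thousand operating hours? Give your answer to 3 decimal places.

0.049

Survival from 60 to 80 is the product of surviving each interval: 0.57708 × 0.50256 × 0.43134 × 0.39528.
= 0.049448.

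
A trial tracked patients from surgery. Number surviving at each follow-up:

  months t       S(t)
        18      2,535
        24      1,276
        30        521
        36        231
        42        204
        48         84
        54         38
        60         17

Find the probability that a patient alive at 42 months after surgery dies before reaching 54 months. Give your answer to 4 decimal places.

0.8137

P(die before 54 | alive at 42) = 1 − S(54)/S(42) = 1 − 38/204 = (166)/204 = 0.813725.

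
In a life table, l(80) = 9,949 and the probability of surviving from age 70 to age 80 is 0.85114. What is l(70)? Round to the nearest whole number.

11689

l(70) = l(80) / p = 9,949 / 0.85114 = 11689.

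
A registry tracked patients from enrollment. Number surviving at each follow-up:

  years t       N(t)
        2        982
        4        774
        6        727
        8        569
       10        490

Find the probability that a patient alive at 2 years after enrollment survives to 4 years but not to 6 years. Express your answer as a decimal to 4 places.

0.0479

This is the probability of reaching 4 but not 6, conditional on being alive at 2: (N(4) − N(6)) / N(2).
= (774 − 727) / 982 = 47 / 982 = 0.047862.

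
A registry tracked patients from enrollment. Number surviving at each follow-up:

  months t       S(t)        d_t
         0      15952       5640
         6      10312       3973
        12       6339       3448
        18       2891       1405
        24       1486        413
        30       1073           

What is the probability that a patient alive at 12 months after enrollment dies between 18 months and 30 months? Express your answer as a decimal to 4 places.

0.2868

This is the probability of reaching 18 but not 30, conditional on being alive at 12: (S(18) − S(30)) / S(12).
= (2891 − 1073) / 6339 = 1818 / 6339 = 0.286796.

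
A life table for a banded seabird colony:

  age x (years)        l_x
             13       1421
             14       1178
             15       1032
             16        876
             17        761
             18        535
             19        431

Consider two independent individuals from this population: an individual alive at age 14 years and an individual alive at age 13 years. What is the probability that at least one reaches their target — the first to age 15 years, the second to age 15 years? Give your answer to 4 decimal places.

p₁ = l_15/l_14 = 1032/1178 = 0.876061; p₂ = l_15/l_13 = 1032/1421 = 0.726249.
P(at least one) = 1 − (1−p₁)(1−p₂) = 1 − 0.123939 × 0.273751 = 0.966072.

0.9661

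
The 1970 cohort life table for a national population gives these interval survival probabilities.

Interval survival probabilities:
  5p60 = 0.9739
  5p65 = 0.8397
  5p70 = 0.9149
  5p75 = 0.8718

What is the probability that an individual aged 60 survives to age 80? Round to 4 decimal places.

The overall survival probability is 0.9739 × 0.8397 × 0.9149 × 0.8718.
= 0.652272.

0.6523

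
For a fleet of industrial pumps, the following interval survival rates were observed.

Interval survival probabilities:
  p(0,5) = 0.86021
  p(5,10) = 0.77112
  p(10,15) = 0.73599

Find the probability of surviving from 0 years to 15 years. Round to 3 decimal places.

Chaining the interval survival probabilities: 0.86021 × 0.77112 × 0.73599.
= 0.488201.

0.488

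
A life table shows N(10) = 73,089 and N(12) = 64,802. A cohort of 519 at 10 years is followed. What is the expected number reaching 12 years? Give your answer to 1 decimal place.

460.2

The relevant probability is 64,802/73,089 = 0.886618.
Expected number = 519 × 0.886618 = 460.2.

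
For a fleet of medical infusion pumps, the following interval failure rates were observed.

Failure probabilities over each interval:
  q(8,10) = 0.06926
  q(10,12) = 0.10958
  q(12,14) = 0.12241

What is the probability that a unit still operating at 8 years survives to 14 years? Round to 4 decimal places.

0.7273

P(survive 8→14) = (1 − 0.06926) × (1 − 0.10958) × (1 − 0.12241).
= 0.93074 × 0.89042 × 0.87759 = 0.727302.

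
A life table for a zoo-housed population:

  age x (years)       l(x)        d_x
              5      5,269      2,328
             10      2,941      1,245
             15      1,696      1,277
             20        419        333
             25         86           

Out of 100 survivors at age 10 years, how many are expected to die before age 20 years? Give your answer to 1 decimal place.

85.8

The relevant probability is 1 − 419/2,941 = 0.857531.
Expected number = 100 × 0.857531 = 85.8.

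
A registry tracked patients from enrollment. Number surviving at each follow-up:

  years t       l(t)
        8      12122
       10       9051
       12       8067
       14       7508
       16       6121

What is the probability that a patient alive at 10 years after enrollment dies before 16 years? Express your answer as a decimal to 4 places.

P(die before 16 | alive at 10) = 1 − l(16)/l(10) = 1 − 6121/9051 = (2930)/9051 = 0.323721.

0.3237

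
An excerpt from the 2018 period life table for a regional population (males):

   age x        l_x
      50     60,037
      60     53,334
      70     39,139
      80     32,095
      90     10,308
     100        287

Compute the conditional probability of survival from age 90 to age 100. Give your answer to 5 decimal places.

0.02784

We want 10p90 = l_100/l_90.
The conditional survival probability is l_100/l_90 = 287/10,308 = 0.027842.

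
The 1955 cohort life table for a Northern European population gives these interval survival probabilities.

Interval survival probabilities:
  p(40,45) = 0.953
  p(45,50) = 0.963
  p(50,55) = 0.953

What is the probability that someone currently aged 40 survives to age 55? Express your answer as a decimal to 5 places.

0.87461

Chaining the interval survival probabilities: 0.953 × 0.963 × 0.953.
= 0.874605.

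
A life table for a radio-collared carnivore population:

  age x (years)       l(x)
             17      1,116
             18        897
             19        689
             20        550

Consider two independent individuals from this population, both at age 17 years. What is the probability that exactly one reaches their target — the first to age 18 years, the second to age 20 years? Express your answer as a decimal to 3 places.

p₁ = l(18)/l(17) = 897/1,116 = 0.803763; p₂ = l(20)/l(17) = 550/1,116 = 0.492832.
P(exactly one) = p₁(1−p₂) + (1−p₁)p₂ = 0.407643 + 0.096712 = 0.504355.

0.504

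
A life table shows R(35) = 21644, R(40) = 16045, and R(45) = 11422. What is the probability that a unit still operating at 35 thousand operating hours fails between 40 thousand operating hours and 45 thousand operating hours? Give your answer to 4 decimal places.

This is the probability of reaching 40 but not 45, conditional on being operational at 35: (R(40) − R(45)) / R(35).
= (16045 − 11422) / 21644 = 4623 / 21644 = 0.213593.

0.2136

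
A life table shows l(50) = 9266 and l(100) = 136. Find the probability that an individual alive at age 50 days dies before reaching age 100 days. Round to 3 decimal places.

P(die before 100 | alive at 50) = 1 − l(100)/l(50) = 1 − 136/9266 = (9130)/9266 = 0.985323.

0.985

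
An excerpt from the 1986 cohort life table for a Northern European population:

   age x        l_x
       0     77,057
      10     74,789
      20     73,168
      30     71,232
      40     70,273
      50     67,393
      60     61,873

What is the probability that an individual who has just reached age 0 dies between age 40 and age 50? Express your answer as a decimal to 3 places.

This is the probability of reaching 40 but not 50, conditional on being alive at 0: (l_40 − l_50) / l_0.
= (70,273 − 67,393) / 77,057 = 2,880 / 77,057 = 0.037375.

0.037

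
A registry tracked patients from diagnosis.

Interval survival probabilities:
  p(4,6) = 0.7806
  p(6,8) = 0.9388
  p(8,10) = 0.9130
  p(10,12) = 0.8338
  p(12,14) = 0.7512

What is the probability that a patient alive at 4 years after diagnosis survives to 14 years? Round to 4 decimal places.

0.4191

The overall survival probability is 0.7806 × 0.9388 × 0.9130 × 0.8338 × 0.7512.
= 0.419073.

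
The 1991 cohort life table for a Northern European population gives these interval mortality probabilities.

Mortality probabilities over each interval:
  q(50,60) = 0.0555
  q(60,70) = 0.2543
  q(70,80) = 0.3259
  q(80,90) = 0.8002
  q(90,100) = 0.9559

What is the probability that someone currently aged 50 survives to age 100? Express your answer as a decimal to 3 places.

0.004

P(survive 50→100) = (1 − 0.0555) × (1 − 0.2543) × (1 − 0.3259) × (1 − 0.8002) × (1 − 0.9559).
= 0.9445 × 0.7457 × 0.6741 × 0.1998 × 0.0441 = 0.004183.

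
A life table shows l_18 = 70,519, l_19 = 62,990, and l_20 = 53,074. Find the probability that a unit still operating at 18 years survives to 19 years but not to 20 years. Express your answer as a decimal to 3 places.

This is the probability of reaching 19 but not 20, conditional on being operational at 18: (l_19 − l_20) / l_18.
= (62,990 − 53,074) / 70,519 = 9,916 / 70,519 = 0.140615.

0.141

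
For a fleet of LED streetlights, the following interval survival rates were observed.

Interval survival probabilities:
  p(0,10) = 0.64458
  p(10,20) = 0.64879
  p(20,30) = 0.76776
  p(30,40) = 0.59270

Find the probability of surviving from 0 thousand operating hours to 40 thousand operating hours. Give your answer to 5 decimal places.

0.19030

P(survive 0→40) = 0.64458 × 0.64879 × 0.76776 × 0.59270.
= 0.190301.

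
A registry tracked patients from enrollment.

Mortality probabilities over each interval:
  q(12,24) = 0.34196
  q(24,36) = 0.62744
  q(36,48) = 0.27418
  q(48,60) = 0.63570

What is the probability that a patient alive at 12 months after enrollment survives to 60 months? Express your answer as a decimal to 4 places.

The overall survival probability is (1 − 0.34196) × (1 − 0.62744) × (1 − 0.27418) × (1 − 0.63570).
= 0.65804 × 0.37256 × 0.72582 × 0.36430 = 0.064824.

0.0648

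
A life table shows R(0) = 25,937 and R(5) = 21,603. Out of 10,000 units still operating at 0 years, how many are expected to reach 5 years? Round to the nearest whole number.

8329

The relevant probability is 21,603/25,937 = 0.832903.
Expected number = 10,000 × 0.832903 = 8329.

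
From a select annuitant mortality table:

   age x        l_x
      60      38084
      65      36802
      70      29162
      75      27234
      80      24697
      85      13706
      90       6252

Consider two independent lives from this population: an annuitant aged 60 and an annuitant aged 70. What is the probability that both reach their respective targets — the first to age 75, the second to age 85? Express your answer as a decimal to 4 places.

0.3361

p₁ = l_75/l_60 = 27234/38084 = 0.715103; p₂ = l_85/l_70 = 13706/29162 = 0.469995.
P(both) = p₁ × p₂ = 0.715103 × 0.469995 = 0.336095.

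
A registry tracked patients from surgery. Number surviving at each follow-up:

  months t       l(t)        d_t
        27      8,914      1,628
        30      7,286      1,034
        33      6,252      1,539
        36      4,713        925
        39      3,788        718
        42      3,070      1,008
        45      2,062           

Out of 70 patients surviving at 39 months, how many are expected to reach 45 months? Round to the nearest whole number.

38

The relevant probability is 2,062/3,788 = 0.544351.
Expected number = 70 × 0.544351 = 38.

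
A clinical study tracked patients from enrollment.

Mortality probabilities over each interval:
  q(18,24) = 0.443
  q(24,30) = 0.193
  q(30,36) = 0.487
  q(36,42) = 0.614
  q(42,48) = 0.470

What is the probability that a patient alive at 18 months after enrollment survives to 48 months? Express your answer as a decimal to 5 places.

0.04717

Chaining the interval survival probabilities: (1 − 0.443) × (1 − 0.193) × (1 − 0.487) × (1 − 0.614) × (1 − 0.470).
= 0.557 × 0.807 × 0.513 × 0.386 × 0.530 = 0.047175.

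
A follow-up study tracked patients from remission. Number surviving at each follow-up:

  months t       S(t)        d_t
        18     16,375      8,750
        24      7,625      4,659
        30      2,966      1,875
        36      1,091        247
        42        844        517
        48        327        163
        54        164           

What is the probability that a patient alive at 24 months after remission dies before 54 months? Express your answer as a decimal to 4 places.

0.9785

P(die before 54 | alive at 24) = 1 − S(54)/S(24) = 1 − 164/7,625 = (7,461)/7,625 = 0.978492.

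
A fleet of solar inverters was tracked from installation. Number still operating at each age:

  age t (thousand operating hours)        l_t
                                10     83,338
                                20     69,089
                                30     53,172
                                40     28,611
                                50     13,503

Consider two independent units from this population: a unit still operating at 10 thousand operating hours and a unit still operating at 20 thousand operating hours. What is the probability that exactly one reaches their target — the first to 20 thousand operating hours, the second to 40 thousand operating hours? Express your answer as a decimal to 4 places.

0.5565

p₁ = l_20/l_10 = 69,089/83,338 = 0.829022; p₂ = l_40/l_20 = 28,611/69,089 = 0.414118.
P(exactly one) = p₁(1−p₂) + (1−p₁)p₂ = 0.485709 + 0.070805 = 0.556514.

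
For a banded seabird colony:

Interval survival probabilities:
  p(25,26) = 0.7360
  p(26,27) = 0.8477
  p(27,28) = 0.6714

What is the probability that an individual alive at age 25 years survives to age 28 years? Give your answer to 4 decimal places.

0.4189

Chaining the interval survival probabilities: 0.7360 × 0.8477 × 0.6714.
= 0.418891.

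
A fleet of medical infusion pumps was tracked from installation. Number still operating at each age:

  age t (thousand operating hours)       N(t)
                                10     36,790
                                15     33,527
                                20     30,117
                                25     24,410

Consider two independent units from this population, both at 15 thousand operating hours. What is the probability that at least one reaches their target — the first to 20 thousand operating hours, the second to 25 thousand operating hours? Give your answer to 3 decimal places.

p₁ = N(20)/N(15) = 30,117/33,527 = 0.898291; p₂ = N(25)/N(15) = 24,410/33,527 = 0.728070.
P(at least one) = 1 − (1−p₁)(1−p₂) = 1 − 0.101709 × 0.271930 = 0.972342.

0.972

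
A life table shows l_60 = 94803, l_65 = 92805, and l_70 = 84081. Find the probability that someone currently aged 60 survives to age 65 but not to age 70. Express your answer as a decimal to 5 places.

0.09202

We want 5|5q60 = (l_65 − l_70)/l_60.
This is the probability of reaching 65 but not 70, conditional on being alive at 60: (l_65 − l_70) / l_60.
= (92805 − 84081) / 94803 = 8724 / 94803 = 0.092022.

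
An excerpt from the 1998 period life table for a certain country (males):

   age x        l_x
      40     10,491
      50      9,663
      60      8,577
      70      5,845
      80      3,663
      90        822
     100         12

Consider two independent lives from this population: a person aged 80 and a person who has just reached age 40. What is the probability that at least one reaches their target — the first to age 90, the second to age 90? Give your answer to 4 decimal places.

0.2852

p₁ = l_90/l_80 = 822/3,663 = 0.224406; p₂ = l_90/l_40 = 822/10,491 = 0.078353.
P(at least one) = 1 − (1−p₁)(1−p₂) = 1 − 0.775594 × 0.921647 = 0.285176.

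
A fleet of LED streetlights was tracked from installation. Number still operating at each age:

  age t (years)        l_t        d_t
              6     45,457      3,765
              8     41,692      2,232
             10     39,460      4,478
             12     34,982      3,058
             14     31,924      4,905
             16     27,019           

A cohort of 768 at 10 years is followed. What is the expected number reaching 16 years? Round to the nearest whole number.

526

The relevant probability is 27,019/39,460 = 0.684719.
Expected number = 768 × 0.684719 = 526.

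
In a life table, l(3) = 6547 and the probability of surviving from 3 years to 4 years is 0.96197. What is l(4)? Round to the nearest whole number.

6298

l(4) = l(3) × p = 6547 × 0.96197 = 6298.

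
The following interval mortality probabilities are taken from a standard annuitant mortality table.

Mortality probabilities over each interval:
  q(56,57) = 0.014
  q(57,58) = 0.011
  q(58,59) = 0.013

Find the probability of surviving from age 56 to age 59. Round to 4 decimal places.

0.9625

Chaining the interval survival probabilities: (1 − 0.014) × (1 − 0.011) × (1 − 0.013).
= 0.986 × 0.989 × 0.987 = 0.962477.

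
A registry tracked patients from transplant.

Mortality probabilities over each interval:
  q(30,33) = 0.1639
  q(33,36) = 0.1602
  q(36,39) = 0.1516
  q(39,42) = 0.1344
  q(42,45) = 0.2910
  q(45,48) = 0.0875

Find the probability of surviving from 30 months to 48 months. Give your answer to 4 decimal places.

0.3336

Survival from 30 to 48 is the product of surviving each interval: (1 − 0.1639) × (1 − 0.1602) × (1 − 0.1516) × (1 − 0.1344) × (1 − 0.2910) × (1 − 0.0875).
= 0.8361 × 0.8398 × 0.8484 × 0.8656 × 0.7090 × 0.9125 = 0.333604.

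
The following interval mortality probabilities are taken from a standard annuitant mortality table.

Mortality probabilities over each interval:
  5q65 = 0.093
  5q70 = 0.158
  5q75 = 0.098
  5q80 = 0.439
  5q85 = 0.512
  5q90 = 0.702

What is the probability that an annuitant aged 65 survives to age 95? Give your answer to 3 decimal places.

Survival from 65 to 95 is the product of surviving each interval: (1 − 0.093) × (1 − 0.158) × (1 − 0.098) × (1 − 0.439) × (1 − 0.512) × (1 − 0.702).
= 0.907 × 0.842 × 0.902 × 0.561 × 0.488 × 0.298 = 0.056199.

0.056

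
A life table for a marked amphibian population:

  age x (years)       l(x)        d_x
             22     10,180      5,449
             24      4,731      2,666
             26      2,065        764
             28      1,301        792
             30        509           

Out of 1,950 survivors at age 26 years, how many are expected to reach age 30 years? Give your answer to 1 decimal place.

The relevant probability is 509/2,065 = 0.246489.
Expected number = 1,950 × 0.246489 = 480.7.

480.7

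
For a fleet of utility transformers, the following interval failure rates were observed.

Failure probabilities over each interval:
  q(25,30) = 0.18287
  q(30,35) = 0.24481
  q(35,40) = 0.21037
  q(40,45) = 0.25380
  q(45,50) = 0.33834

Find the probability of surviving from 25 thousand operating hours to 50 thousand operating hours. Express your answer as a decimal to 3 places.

Survival from 25 to 50 is the product of surviving each interval: (1 − 0.18287) × (1 − 0.24481) × (1 − 0.21037) × (1 − 0.25380) × (1 − 0.33834).
= 0.81713 × 0.75519 × 0.78963 × 0.74620 × 0.66166 = 0.240581.

0.241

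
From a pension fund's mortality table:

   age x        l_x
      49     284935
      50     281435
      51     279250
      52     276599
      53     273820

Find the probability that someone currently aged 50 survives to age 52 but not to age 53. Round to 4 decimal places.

We want 2|1q50 = (l_52 − l_53)/l_50.
This is the probability of reaching 52 but not 53, conditional on being alive at 50: (l_52 − l_53) / l_50.
= (276599 − 273820) / 281435 = 2779 / 281435 = 0.009874.

0.0099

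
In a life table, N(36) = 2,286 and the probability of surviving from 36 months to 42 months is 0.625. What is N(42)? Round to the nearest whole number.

N(42) = N(36) × p = 2,286 × 0.625 = 1429.

1429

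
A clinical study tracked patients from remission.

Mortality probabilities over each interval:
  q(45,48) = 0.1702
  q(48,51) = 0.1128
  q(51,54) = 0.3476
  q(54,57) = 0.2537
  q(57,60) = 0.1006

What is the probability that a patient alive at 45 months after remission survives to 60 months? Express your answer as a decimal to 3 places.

P(survive 45→60) = (1 − 0.1702) × (1 − 0.1128) × (1 − 0.3476) × (1 − 0.2537) × (1 − 0.1006).
= 0.8298 × 0.8872 × 0.6524 × 0.7463 × 0.8994 = 0.322385.

0.322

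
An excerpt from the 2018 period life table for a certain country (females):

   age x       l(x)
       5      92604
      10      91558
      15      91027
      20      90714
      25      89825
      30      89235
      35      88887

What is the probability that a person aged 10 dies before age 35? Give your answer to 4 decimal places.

P(die before 35 | alive at 10) = 1 − l(35)/l(10) = 1 − 88887/91558 = (2671)/91558 = 0.029173.

0.0292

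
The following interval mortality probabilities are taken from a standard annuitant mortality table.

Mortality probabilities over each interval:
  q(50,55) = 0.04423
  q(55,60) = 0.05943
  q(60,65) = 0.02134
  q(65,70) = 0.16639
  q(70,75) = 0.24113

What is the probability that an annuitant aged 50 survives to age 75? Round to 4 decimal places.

P(survive 50→75) = (1 − 0.04423) × (1 − 0.05943) × (1 − 0.02134) × (1 − 0.16639) × (1 − 0.24113).
= 0.95577 × 0.94057 × 0.97866 × 0.83361 × 0.75887 = 0.556553.

0.5566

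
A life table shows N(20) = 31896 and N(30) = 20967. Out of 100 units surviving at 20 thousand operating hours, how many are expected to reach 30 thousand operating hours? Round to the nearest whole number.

66

The relevant probability is 20967/31896 = 0.657355.
Expected number = 100 × 0.657355 = 66.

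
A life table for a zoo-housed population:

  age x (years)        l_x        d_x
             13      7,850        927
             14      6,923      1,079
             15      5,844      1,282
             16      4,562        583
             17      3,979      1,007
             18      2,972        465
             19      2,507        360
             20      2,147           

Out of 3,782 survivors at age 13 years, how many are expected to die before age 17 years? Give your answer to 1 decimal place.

The relevant probability is 1 − 3,979/7,850 = 0.493121.
Expected number = 3,782 × 0.493121 = 1865.0.

1865.0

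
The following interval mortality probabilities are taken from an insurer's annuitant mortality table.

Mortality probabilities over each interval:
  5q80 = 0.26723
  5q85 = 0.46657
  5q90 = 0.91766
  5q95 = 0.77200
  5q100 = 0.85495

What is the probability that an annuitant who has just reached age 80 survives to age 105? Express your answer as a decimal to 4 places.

0.0011

Survival from 80 to 105 is the product of surviving each interval: (1 − 0.26723) × (1 − 0.46657) × (1 − 0.91766) × (1 − 0.77200) × (1 − 0.85495).
= 0.73277 × 0.53343 × 0.08234 × 0.22800 × 0.14505 = 0.001064.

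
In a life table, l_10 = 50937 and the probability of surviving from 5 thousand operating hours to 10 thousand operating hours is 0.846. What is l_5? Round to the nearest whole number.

l_5 = l_10 / p = 50937 / 0.846 = 60209.

60209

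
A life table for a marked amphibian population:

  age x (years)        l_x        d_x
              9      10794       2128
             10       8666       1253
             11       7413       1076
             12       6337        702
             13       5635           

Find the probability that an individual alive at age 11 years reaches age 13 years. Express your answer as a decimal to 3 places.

The conditional survival probability is l_13/l_11 = 5635/7413 = 0.760151.

0.760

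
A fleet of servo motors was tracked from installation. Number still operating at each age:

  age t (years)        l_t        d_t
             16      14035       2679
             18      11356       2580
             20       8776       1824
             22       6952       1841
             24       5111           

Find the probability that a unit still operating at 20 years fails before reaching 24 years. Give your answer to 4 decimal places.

0.4176

P(fail before 24 | operational at 20) = 1 − l_24/l_20 = 1 − 5111/8776 = (3665)/8776 = 0.417616.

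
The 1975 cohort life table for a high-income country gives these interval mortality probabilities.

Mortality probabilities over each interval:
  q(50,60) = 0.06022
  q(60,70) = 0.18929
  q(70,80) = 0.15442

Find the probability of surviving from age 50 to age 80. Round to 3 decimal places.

Chaining the interval survival probabilities: (1 − 0.06022) × (1 − 0.18929) × (1 − 0.15442).
= 0.93978 × 0.81071 × 0.84558 = 0.644238.

0.644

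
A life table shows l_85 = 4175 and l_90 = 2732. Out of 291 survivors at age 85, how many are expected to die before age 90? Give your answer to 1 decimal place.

The relevant probability is 1 − 2732/4175 = 0.345629.
Expected number = 291 × 0.345629 = 100.6.

100.6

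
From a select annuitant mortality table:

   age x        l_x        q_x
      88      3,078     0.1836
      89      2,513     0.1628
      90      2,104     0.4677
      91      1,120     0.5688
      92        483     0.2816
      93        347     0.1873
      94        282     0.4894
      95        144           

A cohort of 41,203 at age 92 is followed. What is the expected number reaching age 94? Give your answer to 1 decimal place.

24056.4

The relevant probability is 282/483 = 0.583851.
Expected number = 41,203 × 0.583851 = 24056.4.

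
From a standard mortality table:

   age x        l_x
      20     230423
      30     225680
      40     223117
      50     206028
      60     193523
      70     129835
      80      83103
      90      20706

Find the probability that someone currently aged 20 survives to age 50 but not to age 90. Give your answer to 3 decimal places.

This is the probability of reaching 50 but not 90, conditional on being alive at 20: (l_50 − l_90) / l_20.
= (206028 − 20706) / 230423 = 185322 / 230423 = 0.804269.

0.804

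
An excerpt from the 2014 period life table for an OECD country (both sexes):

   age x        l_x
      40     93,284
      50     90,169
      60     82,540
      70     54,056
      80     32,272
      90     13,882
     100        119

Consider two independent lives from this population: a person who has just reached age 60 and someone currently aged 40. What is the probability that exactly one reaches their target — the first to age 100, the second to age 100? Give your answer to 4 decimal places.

0.0027

p₁ = l_100/l_60 = 119/82,540 = 0.001442; p₂ = l_100/l_40 = 119/93,284 = 0.001276.
P(exactly one) = p₁(1−p₂) + (1−p₁)p₂ = 0.001440 + 0.001274 = 0.002714.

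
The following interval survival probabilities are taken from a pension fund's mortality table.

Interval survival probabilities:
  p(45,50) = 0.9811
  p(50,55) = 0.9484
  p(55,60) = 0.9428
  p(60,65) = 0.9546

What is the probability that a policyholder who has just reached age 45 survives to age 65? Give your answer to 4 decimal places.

0.8374

Chaining the interval survival probabilities: 0.9811 × 0.9484 × 0.9428 × 0.9546.
= 0.837425.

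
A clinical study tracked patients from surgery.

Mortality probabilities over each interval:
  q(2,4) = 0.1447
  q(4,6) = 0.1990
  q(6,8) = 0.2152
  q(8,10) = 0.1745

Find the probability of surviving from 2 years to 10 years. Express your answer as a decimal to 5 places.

0.44384

Survival from 2 to 10 is the product of surviving each interval: (1 − 0.1447) × (1 − 0.1990) × (1 − 0.2152) × (1 − 0.1745).
= 0.8553 × 0.8010 × 0.7848 × 0.8255 = 0.443841.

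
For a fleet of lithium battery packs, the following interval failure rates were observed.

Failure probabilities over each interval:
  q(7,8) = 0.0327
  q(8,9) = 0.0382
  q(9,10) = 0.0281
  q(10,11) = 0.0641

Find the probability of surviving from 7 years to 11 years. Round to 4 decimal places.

0.8462

Survival from 7 to 11 is the product of surviving each interval: (1 − 0.0327) × (1 − 0.0382) × (1 − 0.0281) × (1 − 0.0641).
= 0.9673 × 0.9618 × 0.9719 × 0.9359 = 0.846247.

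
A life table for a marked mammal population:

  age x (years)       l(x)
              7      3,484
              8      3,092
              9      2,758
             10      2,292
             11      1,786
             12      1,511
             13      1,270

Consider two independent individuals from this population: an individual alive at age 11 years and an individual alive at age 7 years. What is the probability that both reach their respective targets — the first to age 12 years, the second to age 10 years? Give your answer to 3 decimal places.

p₁ = l(12)/l(11) = 1,511/1,786 = 0.846025; p₂ = l(10)/l(7) = 2,292/3,484 = 0.657865.
P(both) = p₁ × p₂ = 0.846025 × 0.657865 = 0.556570.

0.557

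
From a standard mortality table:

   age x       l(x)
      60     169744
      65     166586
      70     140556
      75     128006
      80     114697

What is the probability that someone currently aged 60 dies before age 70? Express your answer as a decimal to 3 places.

P(die before 70 | alive at 60) = 1 − l(70)/l(60) = 1 − 140556/169744 = (29188)/169744 = 0.171953.

0.172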